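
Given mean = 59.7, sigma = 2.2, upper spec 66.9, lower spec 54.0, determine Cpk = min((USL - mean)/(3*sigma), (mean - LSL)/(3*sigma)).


Cpu = (66.9 - 59.7) / (3 * 2.2) = 1.09
Cpl = (59.7 - 54.0) / (3 * 2.2) = 0.86
Cpk = min(1.09, 0.86) = 0.86

0.86


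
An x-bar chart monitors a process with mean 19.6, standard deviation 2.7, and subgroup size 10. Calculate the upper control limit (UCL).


UCL = 19.6 + 3 * 2.7 / sqrt(10)

22.16


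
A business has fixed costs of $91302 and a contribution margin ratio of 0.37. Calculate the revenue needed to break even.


Formula: BER = Fixed Costs / Contribution Margin Ratio
BER = $91302 / 0.37
BER = $246762.16 (to the nearest cent)

$246762.16


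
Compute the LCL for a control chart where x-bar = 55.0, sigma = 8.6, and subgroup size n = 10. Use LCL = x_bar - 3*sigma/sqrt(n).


LCL = 55.0 - 3 * 8.6 / sqrt(10)

46.84


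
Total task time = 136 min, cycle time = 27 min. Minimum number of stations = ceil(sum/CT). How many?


Formula: N_min = ceil(Sum of Task Times / Cycle Time)
N_min = ceil(136 min / 27 min) = ceil(5.037)
N_min = 6 stations

6


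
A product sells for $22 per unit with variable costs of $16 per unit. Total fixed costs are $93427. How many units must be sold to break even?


Formula: BEQ = Fixed Costs / (Price - Variable Cost)
Contribution margin = $22 - $16 = $6/unit
BEQ = ceil($93427 / $6/unit) = ceil(15571.17) = 15572 units

15572 units


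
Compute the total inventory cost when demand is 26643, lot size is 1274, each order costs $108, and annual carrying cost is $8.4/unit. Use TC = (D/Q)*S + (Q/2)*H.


TC = 26643/1274 * 108 + 1274/2 * 8.4

$7609.39


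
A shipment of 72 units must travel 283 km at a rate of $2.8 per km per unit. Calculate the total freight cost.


TC = dist * cost * units = 283 * 2.8 * 72 = $57052.80

$57052.80


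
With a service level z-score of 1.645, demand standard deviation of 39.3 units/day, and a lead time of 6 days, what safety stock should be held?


Formula: SS = z * sigma_d * sqrt(LT)
sqrt(LT) = sqrt(6) = 2.4495
SS = 1.645 * 39.3 * 2.4495
SS = 158.4 units

158.4 units


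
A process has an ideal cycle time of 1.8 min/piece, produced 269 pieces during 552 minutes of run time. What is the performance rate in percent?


Formula: Performance = (Ideal CT * Total Count) / Run Time * 100
Ideal output time = 1.8 * 269 = 484.2 min
Performance = 484.2 / 552 * 100 = 87.7%

87.7%


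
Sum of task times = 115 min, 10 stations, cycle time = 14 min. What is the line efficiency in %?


Formula: Efficiency = Sum of Task Times / (N_stations * CT) * 100
Total station capacity = 10 stations * 14 min = 140 min
Efficiency = 115 / 140 * 100 = 82.1%

82.1%


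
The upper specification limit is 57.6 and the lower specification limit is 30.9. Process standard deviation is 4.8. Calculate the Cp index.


Cp = (57.6 - 30.9) / (6 * 4.8)

0.93


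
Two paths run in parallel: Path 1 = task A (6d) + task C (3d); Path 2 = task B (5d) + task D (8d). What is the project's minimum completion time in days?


Path 1 = 6 + 3 = 9 days
Path 2 = 5 + 8 = 13 days
Duration = max(9, 13) = 13 days

13 days


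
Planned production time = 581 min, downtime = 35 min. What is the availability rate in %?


Formula: Availability = (Planned Time - Downtime) / Planned Time * 100
Uptime = 581 - 35 = 546 min
Availability = 546 / 581 * 100 = 94.0%

94.0%


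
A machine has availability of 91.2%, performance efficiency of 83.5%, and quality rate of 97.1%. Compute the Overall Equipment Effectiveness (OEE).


Formula: OEE = Availability * Performance * Quality / 10000
A * P = 91.2% * 83.5% / 100 = 76.15%
OEE = 76.15% * 97.1% / 100 = 73.9%

73.9%


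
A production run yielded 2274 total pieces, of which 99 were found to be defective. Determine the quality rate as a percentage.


Formula: Quality Rate = Good Pieces / Total Pieces * 100
Good pieces = 2274 - 99 = 2175
QR = 2175 / 2274 * 100 = 95.6%

95.6%


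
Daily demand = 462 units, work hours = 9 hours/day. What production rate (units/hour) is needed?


Formula: Production Rate = Daily Demand / Available Hours
Rate = 462 units/day / 9 hours/day
Rate = 51.3 units/hour

51.3 units/hour


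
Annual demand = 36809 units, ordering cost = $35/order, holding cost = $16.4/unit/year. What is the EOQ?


Formula: EOQ = sqrt(2 * D * S / H)
Numerator: 2 * 36809 * 35 = 2576630
2DS/H = 2576630 / 16.4 = 157111.6
EOQ = sqrt(157111.6) = 396.4 units

396.4 units


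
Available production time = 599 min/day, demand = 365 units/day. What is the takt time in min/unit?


Formula: Takt Time = Available Production Time / Customer Demand
Takt = 599 min/day / 365 units/day
Takt = 1.64 min/unit

1.64 min/unit


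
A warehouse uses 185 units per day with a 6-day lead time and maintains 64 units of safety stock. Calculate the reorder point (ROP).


Formula: ROP = (Daily Demand * Lead Time) + Safety Stock
Demand during lead time = 185 * 6 = 1110 units
ROP = 1110 + 64 = 1174 units

1174 units


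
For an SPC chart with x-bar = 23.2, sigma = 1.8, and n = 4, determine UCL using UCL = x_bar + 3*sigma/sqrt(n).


UCL = 23.2 + 3 * 1.8 / sqrt(4)

25.9


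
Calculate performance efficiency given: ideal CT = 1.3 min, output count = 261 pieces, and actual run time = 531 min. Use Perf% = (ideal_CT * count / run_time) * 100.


Formula: Performance = (Ideal CT * Total Count) / Run Time * 100
Ideal output time = 1.3 * 261 = 339.3 min
Performance = 339.3 / 531 * 100 = 63.9%

63.9%


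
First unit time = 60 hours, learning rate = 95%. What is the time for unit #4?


Formula: T_n = T_1 * (learning_rate)^(log2(n)) where learning_rate = rate/100
Doublings = log2(4) = 2
T_n = 60 * 0.95^2
T_n = 60 * 0.9025 = 54.2 hours

54.2 hours


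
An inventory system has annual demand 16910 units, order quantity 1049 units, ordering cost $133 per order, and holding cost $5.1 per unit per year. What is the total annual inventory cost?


TC = 16910/1049 * 133 + 1049/2 * 5.1

$4818.93


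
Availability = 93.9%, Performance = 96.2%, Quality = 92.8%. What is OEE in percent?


Formula: OEE = Availability * Performance * Quality / 10000
A * P = 93.9% * 96.2% / 100 = 90.33%
OEE = 90.33% * 92.8% / 100 = 83.8%

83.8%


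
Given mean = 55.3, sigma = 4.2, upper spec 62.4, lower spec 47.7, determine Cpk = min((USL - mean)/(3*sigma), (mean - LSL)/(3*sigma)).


Cpu = (62.4 - 55.3) / (3 * 4.2) = 0.56
Cpl = (55.3 - 47.7) / (3 * 4.2) = 0.6
Cpk = min(0.56, 0.6) = 0.56

0.56


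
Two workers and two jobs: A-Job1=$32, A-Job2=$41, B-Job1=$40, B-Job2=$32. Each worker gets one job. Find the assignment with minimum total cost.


Option 1: A->1 + B->2 = $32 + $32 = $64
Option 2: A->2 + B->1 = $41 + $40 = $81
Min cost = min($64, $81) = $64

$64


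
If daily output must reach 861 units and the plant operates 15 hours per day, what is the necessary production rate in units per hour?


Formula: Production Rate = Daily Demand / Available Hours
Rate = 861 units/day / 15 hours/day
Rate = 57.4 units/hour

57.4 units/hour


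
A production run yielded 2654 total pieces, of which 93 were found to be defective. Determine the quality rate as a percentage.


Formula: Quality Rate = Good Pieces / Total Pieces * 100
Good pieces = 2654 - 93 = 2561
QR = 2561 / 2654 * 100 = 96.5%

96.5%


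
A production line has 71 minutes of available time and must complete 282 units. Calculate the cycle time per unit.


Formula: CT = Available Time / Number of Units
CT = 71 min / 282 units
CT = 0.25 min/unit

0.25 min/unit


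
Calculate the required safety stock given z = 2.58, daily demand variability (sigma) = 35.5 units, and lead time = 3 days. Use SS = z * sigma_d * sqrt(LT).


Formula: SS = z * sigma_d * sqrt(LT)
sqrt(LT) = sqrt(3) = 1.7321
SS = 2.58 * 35.5 * 1.7321
SS = 158.6 units

158.6 units


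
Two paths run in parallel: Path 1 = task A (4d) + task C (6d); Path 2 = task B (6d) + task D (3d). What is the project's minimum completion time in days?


Path 1 = 4 + 6 = 10 days
Path 2 = 6 + 3 = 9 days
Duration = max(10, 9) = 10 days

10 days


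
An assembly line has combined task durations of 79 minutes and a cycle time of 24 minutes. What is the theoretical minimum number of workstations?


Formula: N_min = ceil(Sum of Task Times / Cycle Time)
N_min = ceil(79 min / 24 min) = ceil(3.2917)
N_min = 4 stations

4


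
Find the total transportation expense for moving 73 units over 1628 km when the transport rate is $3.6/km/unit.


TC = dist * cost * units = 1628 * 3.6 * 73 = $427838.40

$427838.40


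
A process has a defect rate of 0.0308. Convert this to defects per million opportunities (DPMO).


DPMO = defect_rate * 1000000 = 0.0308 * 1000000

30800


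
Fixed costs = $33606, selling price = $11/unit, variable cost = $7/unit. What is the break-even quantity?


Formula: BEQ = Fixed Costs / (Price - Variable Cost)
Contribution margin = $11 - $7 = $4/unit
BEQ = ceil($33606 / $4/unit) = ceil(8401.5) = 8402 units

8402 units


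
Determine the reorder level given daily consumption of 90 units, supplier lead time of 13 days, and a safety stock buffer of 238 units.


Formula: ROP = (Daily Demand * Lead Time) + Safety Stock
Demand during lead time = 90 * 13 = 1170 units
ROP = 1170 + 238 = 1408 units

1408 units


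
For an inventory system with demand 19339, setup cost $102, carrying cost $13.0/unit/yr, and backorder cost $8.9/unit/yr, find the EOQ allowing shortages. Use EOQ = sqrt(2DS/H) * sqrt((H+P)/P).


Formula: EOQ* = sqrt(2DS/H) * sqrt((H+P)/P)
Base EOQ = sqrt(2*19339*102/13.0) = 550.88 units
Correction = sqrt((13.0+8.9)/8.9) = 1.56865
EOQ* = 550.88 * 1.56865 = 864.1 units

864.1 units


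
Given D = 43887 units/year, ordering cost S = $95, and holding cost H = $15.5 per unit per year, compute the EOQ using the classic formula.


Formula: EOQ = sqrt(2 * D * S / H)
Numerator: 2 * 43887 * 95 = 8338530
2DS/H = 8338530 / 15.5 = 537969.7
EOQ = sqrt(537969.7) = 733.5 units

733.5 units


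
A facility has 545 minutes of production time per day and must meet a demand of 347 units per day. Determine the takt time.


Formula: Takt Time = Available Production Time / Customer Demand
Takt = 545 min/day / 347 units/day
Takt = 1.57 min/unit

1.57 min/unit


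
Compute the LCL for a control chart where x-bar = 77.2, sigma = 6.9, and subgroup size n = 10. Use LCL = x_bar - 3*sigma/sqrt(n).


LCL = 77.2 - 3 * 6.9 / sqrt(10)

70.65


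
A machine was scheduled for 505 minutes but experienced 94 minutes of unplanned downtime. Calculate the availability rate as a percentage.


Formula: Availability = (Planned Time - Downtime) / Planned Time * 100
Uptime = 505 - 94 = 411 min
Availability = 411 / 505 * 100 = 81.4%

81.4%


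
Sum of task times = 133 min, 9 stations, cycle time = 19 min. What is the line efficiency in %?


Formula: Efficiency = Sum of Task Times / (N_stations * CT) * 100
Total station capacity = 9 stations * 19 min = 171 min
Efficiency = 133 / 171 * 100 = 77.8%

77.8%


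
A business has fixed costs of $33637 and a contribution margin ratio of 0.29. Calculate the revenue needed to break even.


Formula: BER = Fixed Costs / Contribution Margin Ratio
BER = $33637 / 0.29
BER = $115989.66 (to the nearest cent)

$115989.66


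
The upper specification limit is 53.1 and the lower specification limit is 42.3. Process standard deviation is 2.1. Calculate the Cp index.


Cp = (53.1 - 42.3) / (6 * 2.1)

0.86


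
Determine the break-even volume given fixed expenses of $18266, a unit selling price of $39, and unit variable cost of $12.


Formula: BEQ = Fixed Costs / (Price - Variable Cost)
Contribution margin = $39 - $12 = $27/unit
BEQ = ceil($18266 / $27/unit) = ceil(676.52) = 677 units

677 units


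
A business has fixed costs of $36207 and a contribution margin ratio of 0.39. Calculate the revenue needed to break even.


Formula: BER = Fixed Costs / Contribution Margin Ratio
BER = $36207 / 0.39
BER = $92838.46 (to the nearest cent)

$92838.46


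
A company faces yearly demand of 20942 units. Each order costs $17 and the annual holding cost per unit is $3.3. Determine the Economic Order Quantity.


Formula: EOQ = sqrt(2 * D * S / H)
Numerator: 2 * 20942 * 17 = 712028
2DS/H = 712028 / 3.3 = 215766.1
EOQ = sqrt(215766.1) = 464.5 units

464.5 units


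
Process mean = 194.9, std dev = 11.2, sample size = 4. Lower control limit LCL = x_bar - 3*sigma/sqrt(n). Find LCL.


LCL = 194.9 - 3 * 11.2 / sqrt(4)

178.1


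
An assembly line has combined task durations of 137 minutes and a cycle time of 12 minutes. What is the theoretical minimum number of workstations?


Formula: N_min = ceil(Sum of Task Times / Cycle Time)
N_min = ceil(137 min / 12 min) = ceil(11.4167)
N_min = 12 stations

12


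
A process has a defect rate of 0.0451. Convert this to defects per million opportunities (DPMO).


DPMO = defect_rate * 1000000 = 0.0451 * 1000000

45100


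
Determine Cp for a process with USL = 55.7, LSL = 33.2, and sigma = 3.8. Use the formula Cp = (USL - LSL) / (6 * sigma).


Cp = (55.7 - 33.2) / (6 * 3.8)

0.99


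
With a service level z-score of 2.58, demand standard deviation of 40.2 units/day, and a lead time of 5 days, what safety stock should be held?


Formula: SS = z * sigma_d * sqrt(LT)
sqrt(LT) = sqrt(5) = 2.2361
SS = 2.58 * 40.2 * 2.2361
SS = 231.9 units

231.9 units


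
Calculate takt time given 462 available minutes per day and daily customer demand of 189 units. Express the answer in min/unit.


Formula: Takt Time = Available Production Time / Customer Demand
Takt = 462 min/day / 189 units/day
Takt = 2.44 min/unit

2.44 min/unit


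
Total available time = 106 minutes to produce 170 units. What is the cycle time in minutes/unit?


Formula: CT = Available Time / Number of Units
CT = 106 min / 170 units
CT = 0.62 min/unit

0.62 min/unit


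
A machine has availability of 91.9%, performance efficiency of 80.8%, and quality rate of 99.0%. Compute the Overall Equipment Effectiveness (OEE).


Formula: OEE = Availability * Performance * Quality / 10000
A * P = 91.9% * 80.8% / 100 = 74.26%
OEE = 74.26% * 99.0% / 100 = 73.5%

73.5%


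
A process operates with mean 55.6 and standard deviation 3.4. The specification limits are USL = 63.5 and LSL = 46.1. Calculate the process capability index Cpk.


Cpu = (63.5 - 55.6) / (3 * 3.4) = 0.77
Cpl = (55.6 - 46.1) / (3 * 3.4) = 0.93
Cpk = min(0.77, 0.93) = 0.77

0.77


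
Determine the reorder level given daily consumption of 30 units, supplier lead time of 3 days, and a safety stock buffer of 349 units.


Formula: ROP = (Daily Demand * Lead Time) + Safety Stock
Demand during lead time = 30 * 3 = 90 units
ROP = 90 + 349 = 439 units

439 units


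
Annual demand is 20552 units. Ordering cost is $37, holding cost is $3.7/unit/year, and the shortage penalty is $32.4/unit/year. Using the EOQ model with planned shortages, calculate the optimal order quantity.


Formula: EOQ* = sqrt(2DS/H) * sqrt((H+P)/P)
Base EOQ = sqrt(2*20552*37/3.7) = 641.12 units
Correction = sqrt((3.7+32.4)/32.4) = 1.05556
EOQ* = 641.12 * 1.05556 = 676.7 units

676.7 units


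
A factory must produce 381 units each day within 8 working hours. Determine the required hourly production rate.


Formula: Production Rate = Daily Demand / Available Hours
Rate = 381 units/day / 8 hours/day
Rate = 47.6 units/hour

47.6 units/hour


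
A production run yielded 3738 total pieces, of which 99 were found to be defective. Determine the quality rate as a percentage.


Formula: Quality Rate = Good Pieces / Total Pieces * 100
Good pieces = 3738 - 99 = 3639
QR = 3639 / 3738 * 100 = 97.4%

97.4%


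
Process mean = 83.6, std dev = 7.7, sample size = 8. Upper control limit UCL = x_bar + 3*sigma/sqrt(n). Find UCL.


UCL = 83.6 + 3 * 7.7 / sqrt(8)

91.77


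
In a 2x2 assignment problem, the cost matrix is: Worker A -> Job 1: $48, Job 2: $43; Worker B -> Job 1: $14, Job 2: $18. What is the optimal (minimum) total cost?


Option 1: A->1 + B->2 = $48 + $18 = $66
Option 2: A->2 + B->1 = $43 + $14 = $57
Min cost = min($66, $57) = $57

$57


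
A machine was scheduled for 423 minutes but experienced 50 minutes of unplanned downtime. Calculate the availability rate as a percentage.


Formula: Availability = (Planned Time - Downtime) / Planned Time * 100
Uptime = 423 - 50 = 373 min
Availability = 373 / 423 * 100 = 88.2%

88.2%


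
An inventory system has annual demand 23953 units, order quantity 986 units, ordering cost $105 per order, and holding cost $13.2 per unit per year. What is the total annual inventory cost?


TC = 23953/986 * 105 + 986/2 * 13.2

$9058.38


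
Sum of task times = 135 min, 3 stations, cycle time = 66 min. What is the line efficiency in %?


Formula: Efficiency = Sum of Task Times / (N_stations * CT) * 100
Total station capacity = 3 stations * 66 min = 198 min
Efficiency = 135 / 198 * 100 = 68.2%

68.2%


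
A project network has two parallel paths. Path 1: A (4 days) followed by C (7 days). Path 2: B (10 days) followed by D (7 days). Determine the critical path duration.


Path 1 = 4 + 7 = 11 days
Path 2 = 10 + 7 = 17 days
Duration = max(11, 17) = 17 days

17 days


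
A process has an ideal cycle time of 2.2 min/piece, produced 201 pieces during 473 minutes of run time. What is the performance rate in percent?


Formula: Performance = (Ideal CT * Total Count) / Run Time * 100
Ideal output time = 2.2 * 201 = 442.2 min
Performance = 442.2 / 473 * 100 = 93.5%

93.5%


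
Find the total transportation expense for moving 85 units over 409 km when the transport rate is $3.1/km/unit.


TC = dist * cost * units = 409 * 3.1 * 85 = $107771.50

$107771.50


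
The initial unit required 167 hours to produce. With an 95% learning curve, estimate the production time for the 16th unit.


Formula: T_n = T_1 * (learning_rate)^(log2(n)) where learning_rate = rate/100
Doublings = log2(16) = 4
T_n = 167 * 0.95^4
T_n = 167 * 0.8145 = 136.0 hours

136.0 hours


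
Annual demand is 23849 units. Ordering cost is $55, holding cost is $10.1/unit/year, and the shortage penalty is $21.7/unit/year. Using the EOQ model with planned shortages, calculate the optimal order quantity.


Formula: EOQ* = sqrt(2DS/H) * sqrt((H+P)/P)
Base EOQ = sqrt(2*23849*55/10.1) = 509.65 units
Correction = sqrt((10.1+21.7)/21.7) = 1.21055
EOQ* = 509.65 * 1.21055 = 617.0 units

617.0 units


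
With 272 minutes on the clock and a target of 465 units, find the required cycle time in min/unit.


Formula: CT = Available Time / Number of Units
CT = 272 min / 465 units
CT = 0.58 min/unit

0.58 min/unit


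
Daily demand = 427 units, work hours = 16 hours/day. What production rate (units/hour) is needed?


Formula: Production Rate = Daily Demand / Available Hours
Rate = 427 units/day / 16 hours/day
Rate = 26.7 units/hour

26.7 units/hour


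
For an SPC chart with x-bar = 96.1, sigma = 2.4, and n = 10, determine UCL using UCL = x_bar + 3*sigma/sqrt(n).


UCL = 96.1 + 3 * 2.4 / sqrt(10)

98.38


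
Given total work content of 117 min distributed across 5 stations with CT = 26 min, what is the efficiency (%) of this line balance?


Formula: Efficiency = Sum of Task Times / (N_stations * CT) * 100
Total station capacity = 5 stations * 26 min = 130 min
Efficiency = 117 / 130 * 100 = 90.0%

90.0%


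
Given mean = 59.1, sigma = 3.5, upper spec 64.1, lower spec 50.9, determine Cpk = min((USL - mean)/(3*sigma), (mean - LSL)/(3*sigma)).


Cpu = (64.1 - 59.1) / (3 * 3.5) = 0.48
Cpl = (59.1 - 50.9) / (3 * 3.5) = 0.78
Cpk = min(0.48, 0.78) = 0.48

0.48


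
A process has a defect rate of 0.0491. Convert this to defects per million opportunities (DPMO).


DPMO = defect_rate * 1000000 = 0.0491 * 1000000

49100


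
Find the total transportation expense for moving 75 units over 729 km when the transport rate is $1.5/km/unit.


TC = dist * cost * units = 729 * 1.5 * 75 = $82012.50

$82012.50


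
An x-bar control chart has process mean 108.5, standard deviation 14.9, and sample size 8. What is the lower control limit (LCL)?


LCL = 108.5 - 3 * 14.9 / sqrt(8)

92.7


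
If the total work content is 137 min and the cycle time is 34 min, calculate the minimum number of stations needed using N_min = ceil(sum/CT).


Formula: N_min = ceil(Sum of Task Times / Cycle Time)
N_min = ceil(137 min / 34 min) = ceil(4.0294)
N_min = 5 stations

5


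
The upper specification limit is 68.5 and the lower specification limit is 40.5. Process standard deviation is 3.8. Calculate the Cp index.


Cp = (68.5 - 40.5) / (6 * 3.8)

1.23


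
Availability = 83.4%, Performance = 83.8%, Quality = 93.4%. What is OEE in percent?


Formula: OEE = Availability * Performance * Quality / 10000
A * P = 83.4% * 83.8% / 100 = 69.89%
OEE = 69.89% * 93.4% / 100 = 65.3%

65.3%


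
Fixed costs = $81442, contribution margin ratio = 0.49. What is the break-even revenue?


Formula: BER = Fixed Costs / Contribution Margin Ratio
BER = $81442 / 0.49
BER = $166208.16 (to the nearest cent)

$166208.16


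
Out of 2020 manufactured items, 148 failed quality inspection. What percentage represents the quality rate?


Formula: Quality Rate = Good Pieces / Total Pieces * 100
Good pieces = 2020 - 148 = 1872
QR = 1872 / 2020 * 100 = 92.7%

92.7%


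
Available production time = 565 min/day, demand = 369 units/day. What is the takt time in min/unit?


Formula: Takt Time = Available Production Time / Customer Demand
Takt = 565 min/day / 369 units/day
Takt = 1.53 min/unit

1.53 min/unit


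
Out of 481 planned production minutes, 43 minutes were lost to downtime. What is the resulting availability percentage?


Formula: Availability = (Planned Time - Downtime) / Planned Time * 100
Uptime = 481 - 43 = 438 min
Availability = 438 / 481 * 100 = 91.1%

91.1%


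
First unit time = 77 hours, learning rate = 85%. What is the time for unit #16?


Formula: T_n = T_1 * (learning_rate)^(log2(n)) where learning_rate = rate/100
Doublings = log2(16) = 4
T_n = 77 * 0.85^4
T_n = 77 * 0.522 = 40.2 hours

40.2 hours


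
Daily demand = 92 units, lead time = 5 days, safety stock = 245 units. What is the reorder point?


Formula: ROP = (Daily Demand * Lead Time) + Safety Stock
Demand during lead time = 92 * 5 = 460 units
ROP = 460 + 245 = 705 units

705 units


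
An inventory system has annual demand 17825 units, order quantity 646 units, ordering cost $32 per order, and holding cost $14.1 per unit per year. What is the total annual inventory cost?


TC = 17825/646 * 32 + 646/2 * 14.1

$5437.27


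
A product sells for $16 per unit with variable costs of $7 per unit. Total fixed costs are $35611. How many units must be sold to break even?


Formula: BEQ = Fixed Costs / (Price - Variable Cost)
Contribution margin = $16 - $7 = $9/unit
BEQ = ceil($35611 / $9/unit) = ceil(3956.78) = 3957 units

3957 units


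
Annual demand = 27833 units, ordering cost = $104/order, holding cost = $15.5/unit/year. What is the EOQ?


Formula: EOQ = sqrt(2 * D * S / H)
Numerator: 2 * 27833 * 104 = 5789264
2DS/H = 5789264 / 15.5 = 373500.9
EOQ = sqrt(373500.9) = 611.1 units

611.1 units


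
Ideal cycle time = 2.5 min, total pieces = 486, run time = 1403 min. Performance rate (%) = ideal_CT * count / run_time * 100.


Formula: Performance = (Ideal CT * Total Count) / Run Time * 100
Ideal output time = 2.5 * 486 = 1215.0 min
Performance = 1215.0 / 1403 * 100 = 86.6%

86.6%


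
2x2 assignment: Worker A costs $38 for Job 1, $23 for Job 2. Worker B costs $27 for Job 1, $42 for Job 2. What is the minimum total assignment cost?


Option 1: A->1 + B->2 = $38 + $42 = $80
Option 2: A->2 + B->1 = $23 + $27 = $50
Min cost = min($80, $50) = $50

$50


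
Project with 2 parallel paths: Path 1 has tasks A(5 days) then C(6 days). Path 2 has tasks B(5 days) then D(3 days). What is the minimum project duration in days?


Path 1 = 5 + 6 = 11 days
Path 2 = 5 + 3 = 8 days
Duration = max(11, 8) = 11 days

11 days


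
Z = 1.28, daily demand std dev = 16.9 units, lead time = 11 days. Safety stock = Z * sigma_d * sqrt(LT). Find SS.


Formula: SS = z * sigma_d * sqrt(LT)
sqrt(LT) = sqrt(11) = 3.3166
SS = 1.28 * 16.9 * 3.3166
SS = 71.7 units

71.7 units


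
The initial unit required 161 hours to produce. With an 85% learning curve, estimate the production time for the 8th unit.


Formula: T_n = T_1 * (learning_rate)^(log2(n)) where learning_rate = rate/100
Doublings = log2(8) = 3
T_n = 161 * 0.85^3
T_n = 161 * 0.6141 = 98.9 hours

98.9 hours


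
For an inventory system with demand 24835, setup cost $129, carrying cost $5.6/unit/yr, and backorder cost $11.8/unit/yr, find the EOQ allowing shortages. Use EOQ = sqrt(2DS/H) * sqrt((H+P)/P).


Formula: EOQ* = sqrt(2DS/H) * sqrt((H+P)/P)
Base EOQ = sqrt(2*24835*129/5.6) = 1069.67 units
Correction = sqrt((5.6+11.8)/11.8) = 1.21432
EOQ* = 1069.67 * 1.21432 = 1298.9 units

1298.9 units


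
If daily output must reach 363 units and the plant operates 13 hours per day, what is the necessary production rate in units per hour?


Formula: Production Rate = Daily Demand / Available Hours
Rate = 363 units/day / 13 hours/day
Rate = 27.9 units/hour

27.9 units/hour


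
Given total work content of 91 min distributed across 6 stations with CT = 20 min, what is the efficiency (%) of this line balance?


Formula: Efficiency = Sum of Task Times / (N_stations * CT) * 100
Total station capacity = 6 stations * 20 min = 120 min
Efficiency = 91 / 120 * 100 = 75.8%

75.8%


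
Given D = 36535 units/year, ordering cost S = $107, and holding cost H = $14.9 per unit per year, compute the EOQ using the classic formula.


Formula: EOQ = sqrt(2 * D * S / H)
Numerator: 2 * 36535 * 107 = 7818490
2DS/H = 7818490 / 14.9 = 524730.9
EOQ = sqrt(524730.9) = 724.4 units

724.4 units


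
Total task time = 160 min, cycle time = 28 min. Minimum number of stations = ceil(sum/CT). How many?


Formula: N_min = ceil(Sum of Task Times / Cycle Time)
N_min = ceil(160 min / 28 min) = ceil(5.7143)
N_min = 6 stations

6


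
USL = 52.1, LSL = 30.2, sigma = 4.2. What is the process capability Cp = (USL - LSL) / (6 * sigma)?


Cp = (52.1 - 30.2) / (6 * 4.2)

0.87


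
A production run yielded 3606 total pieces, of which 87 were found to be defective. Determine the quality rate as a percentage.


Formula: Quality Rate = Good Pieces / Total Pieces * 100
Good pieces = 3606 - 87 = 3519
QR = 3519 / 3606 * 100 = 97.6%

97.6%


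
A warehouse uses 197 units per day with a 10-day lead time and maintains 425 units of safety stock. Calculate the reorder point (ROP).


Formula: ROP = (Daily Demand * Lead Time) + Safety Stock
Demand during lead time = 197 * 10 = 1970 units
ROP = 1970 + 425 = 2395 units

2395 units


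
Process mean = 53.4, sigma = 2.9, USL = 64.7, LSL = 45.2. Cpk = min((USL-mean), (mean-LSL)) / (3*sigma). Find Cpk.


Cpu = (64.7 - 53.4) / (3 * 2.9) = 1.3
Cpl = (53.4 - 45.2) / (3 * 2.9) = 0.94
Cpk = min(1.3, 0.94) = 0.94

0.94


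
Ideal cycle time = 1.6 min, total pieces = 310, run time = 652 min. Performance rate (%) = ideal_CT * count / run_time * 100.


Formula: Performance = (Ideal CT * Total Count) / Run Time * 100
Ideal output time = 1.6 * 310 = 496.0 min
Performance = 496.0 / 652 * 100 = 76.1%

76.1%


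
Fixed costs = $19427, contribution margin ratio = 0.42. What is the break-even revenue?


Formula: BER = Fixed Costs / Contribution Margin Ratio
BER = $19427 / 0.42
BER = $46254.76 (to the nearest cent)

$46254.76


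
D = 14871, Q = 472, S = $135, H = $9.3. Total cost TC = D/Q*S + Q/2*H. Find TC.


TC = 14871/472 * 135 + 472/2 * 9.3

$6448.16


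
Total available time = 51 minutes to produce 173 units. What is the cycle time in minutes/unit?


Formula: CT = Available Time / Number of Units
CT = 51 min / 173 units
CT = 0.29 min/unit

0.29 min/unit


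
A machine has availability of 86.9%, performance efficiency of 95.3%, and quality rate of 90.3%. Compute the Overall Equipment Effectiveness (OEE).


Formula: OEE = Availability * Performance * Quality / 10000
A * P = 86.9% * 95.3% / 100 = 82.82%
OEE = 82.82% * 90.3% / 100 = 74.8%

74.8%


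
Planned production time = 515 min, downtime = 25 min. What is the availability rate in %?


Formula: Availability = (Planned Time - Downtime) / Planned Time * 100
Uptime = 515 - 25 = 490 min
Availability = 490 / 515 * 100 = 95.1%

95.1%


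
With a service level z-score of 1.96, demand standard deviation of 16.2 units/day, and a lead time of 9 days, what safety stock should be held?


Formula: SS = z * sigma_d * sqrt(LT)
sqrt(LT) = sqrt(9) = 3.0
SS = 1.96 * 16.2 * 3.0
SS = 95.3 units

95.3 units


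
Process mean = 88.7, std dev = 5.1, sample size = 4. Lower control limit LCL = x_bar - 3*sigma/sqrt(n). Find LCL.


LCL = 88.7 - 3 * 5.1 / sqrt(4)

81.05


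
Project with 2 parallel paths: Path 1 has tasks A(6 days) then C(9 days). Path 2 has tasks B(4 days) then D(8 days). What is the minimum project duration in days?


Path 1 = 6 + 9 = 15 days
Path 2 = 4 + 8 = 12 days
Duration = max(15, 12) = 15 days

15 days


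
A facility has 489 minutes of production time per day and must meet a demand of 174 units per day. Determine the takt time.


Formula: Takt Time = Available Production Time / Customer Demand
Takt = 489 min/day / 174 units/day
Takt = 2.81 min/unit

2.81 min/unit


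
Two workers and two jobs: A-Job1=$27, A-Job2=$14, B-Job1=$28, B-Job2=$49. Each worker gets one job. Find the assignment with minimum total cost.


Option 1: A->1 + B->2 = $27 + $49 = $76
Option 2: A->2 + B->1 = $14 + $28 = $42
Min cost = min($76, $42) = $42

$42


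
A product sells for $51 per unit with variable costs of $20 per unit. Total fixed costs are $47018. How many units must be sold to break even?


Formula: BEQ = Fixed Costs / (Price - Variable Cost)
Contribution margin = $51 - $20 = $31/unit
BEQ = ceil($47018 / $31/unit) = ceil(1516.71) = 1517 units

1517 units


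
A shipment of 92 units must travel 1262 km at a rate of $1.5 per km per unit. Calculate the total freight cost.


TC = dist * cost * units = 1262 * 1.5 * 92 = $174156.00

$174156.00


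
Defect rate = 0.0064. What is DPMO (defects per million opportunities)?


DPMO = defect_rate * 1000000 = 0.0064 * 1000000

6400


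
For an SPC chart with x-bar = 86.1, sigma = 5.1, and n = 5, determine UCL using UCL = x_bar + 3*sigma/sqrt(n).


UCL = 86.1 + 3 * 5.1 / sqrt(5)

92.94


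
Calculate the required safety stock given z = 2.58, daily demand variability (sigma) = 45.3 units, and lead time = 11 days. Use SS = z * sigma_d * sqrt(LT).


Formula: SS = z * sigma_d * sqrt(LT)
sqrt(LT) = sqrt(11) = 3.3166
SS = 2.58 * 45.3 * 3.3166
SS = 387.6 units

387.6 units


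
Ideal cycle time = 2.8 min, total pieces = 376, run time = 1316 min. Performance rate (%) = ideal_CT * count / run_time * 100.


Formula: Performance = (Ideal CT * Total Count) / Run Time * 100
Ideal output time = 2.8 * 376 = 1052.8 min
Performance = 1052.8 / 1316 * 100 = 80.0%

80.0%


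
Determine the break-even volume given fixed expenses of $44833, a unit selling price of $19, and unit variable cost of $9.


Formula: BEQ = Fixed Costs / (Price - Variable Cost)
Contribution margin = $19 - $9 = $10/unit
BEQ = ceil($44833 / $10/unit) = ceil(4483.3) = 4484 units

4484 units


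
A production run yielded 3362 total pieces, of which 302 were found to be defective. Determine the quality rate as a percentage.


Formula: Quality Rate = Good Pieces / Total Pieces * 100
Good pieces = 3362 - 302 = 3060
QR = 3060 / 3362 * 100 = 91.0%

91.0%


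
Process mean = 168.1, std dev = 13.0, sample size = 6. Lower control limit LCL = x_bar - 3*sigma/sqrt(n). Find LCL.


LCL = 168.1 - 3 * 13.0 / sqrt(6)

152.18


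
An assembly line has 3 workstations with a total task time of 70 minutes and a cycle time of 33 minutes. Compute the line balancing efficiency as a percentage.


Formula: Efficiency = Sum of Task Times / (N_stations * CT) * 100
Total station capacity = 3 stations * 33 min = 99 min
Efficiency = 70 / 99 * 100 = 70.7%

70.7%


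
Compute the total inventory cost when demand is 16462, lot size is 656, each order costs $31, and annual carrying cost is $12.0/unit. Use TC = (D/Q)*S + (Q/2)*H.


TC = 16462/656 * 31 + 656/2 * 12.0

$4713.93


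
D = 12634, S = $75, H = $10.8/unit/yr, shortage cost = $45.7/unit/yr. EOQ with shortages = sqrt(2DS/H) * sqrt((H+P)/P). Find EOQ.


Formula: EOQ* = sqrt(2DS/H) * sqrt((H+P)/P)
Base EOQ = sqrt(2*12634*75/10.8) = 418.89 units
Correction = sqrt((10.8+45.7)/45.7) = 1.1119
EOQ* = 418.89 * 1.1119 = 465.8 units

465.8 units


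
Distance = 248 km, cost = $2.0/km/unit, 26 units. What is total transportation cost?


TC = dist * cost * units = 248 * 2.0 * 26 = $12896.00

$12896.00


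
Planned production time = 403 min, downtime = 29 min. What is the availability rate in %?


Formula: Availability = (Planned Time - Downtime) / Planned Time * 100
Uptime = 403 - 29 = 374 min
Availability = 374 / 403 * 100 = 92.8%

92.8%


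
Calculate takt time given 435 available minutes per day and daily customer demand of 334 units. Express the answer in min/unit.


Formula: Takt Time = Available Production Time / Customer Demand
Takt = 435 min/day / 334 units/day
Takt = 1.3 min/unit

1.3 min/unit


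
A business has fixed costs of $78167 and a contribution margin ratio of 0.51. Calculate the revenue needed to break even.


Formula: BER = Fixed Costs / Contribution Margin Ratio
BER = $78167 / 0.51
BER = $153268.63 (to the nearest cent)

$153268.63


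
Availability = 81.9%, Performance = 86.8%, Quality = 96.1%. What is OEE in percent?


Formula: OEE = Availability * Performance * Quality / 10000
A * P = 81.9% * 86.8% / 100 = 71.09%
OEE = 71.09% * 96.1% / 100 = 68.3%

68.3%


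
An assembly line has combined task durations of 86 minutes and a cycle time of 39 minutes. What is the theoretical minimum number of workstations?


Formula: N_min = ceil(Sum of Task Times / Cycle Time)
N_min = ceil(86 min / 39 min) = ceil(2.2051)
N_min = 3 stations

3


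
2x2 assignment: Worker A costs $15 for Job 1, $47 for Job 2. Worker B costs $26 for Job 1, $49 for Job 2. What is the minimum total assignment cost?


Option 1: A->1 + B->2 = $15 + $49 = $64
Option 2: A->2 + B->1 = $47 + $26 = $73
Min cost = min($64, $73) = $64

$64


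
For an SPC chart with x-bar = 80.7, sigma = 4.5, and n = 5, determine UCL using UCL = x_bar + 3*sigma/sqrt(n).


UCL = 80.7 + 3 * 4.5 / sqrt(5)

86.74


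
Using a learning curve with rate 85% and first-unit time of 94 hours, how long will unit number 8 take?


Formula: T_n = T_1 * (learning_rate)^(log2(n)) where learning_rate = rate/100
Doublings = log2(8) = 3
T_n = 94 * 0.85^3
T_n = 94 * 0.6141 = 57.7 hours

57.7 hours


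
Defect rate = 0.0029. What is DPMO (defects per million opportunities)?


DPMO = defect_rate * 1000000 = 0.0029 * 1000000

2900


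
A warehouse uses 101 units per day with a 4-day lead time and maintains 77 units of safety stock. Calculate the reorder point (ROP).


Formula: ROP = (Daily Demand * Lead Time) + Safety Stock
Demand during lead time = 101 * 4 = 404 units
ROP = 404 + 77 = 481 units

481 units


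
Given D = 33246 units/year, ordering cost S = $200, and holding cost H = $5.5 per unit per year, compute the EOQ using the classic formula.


Formula: EOQ = sqrt(2 * D * S / H)
Numerator: 2 * 33246 * 200 = 13298400
2DS/H = 13298400 / 5.5 = 2417890.9
EOQ = sqrt(2417890.9) = 1555.0 units

1555.0 units


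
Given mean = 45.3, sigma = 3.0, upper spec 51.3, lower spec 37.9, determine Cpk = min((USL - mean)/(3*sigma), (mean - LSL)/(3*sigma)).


Cpu = (51.3 - 45.3) / (3 * 3.0) = 0.67
Cpl = (45.3 - 37.9) / (3 * 3.0) = 0.82
Cpk = min(0.67, 0.82) = 0.67

0.67


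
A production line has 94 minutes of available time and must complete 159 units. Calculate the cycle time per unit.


Formula: CT = Available Time / Number of Units
CT = 94 min / 159 units
CT = 0.59 min/unit

0.59 min/unit


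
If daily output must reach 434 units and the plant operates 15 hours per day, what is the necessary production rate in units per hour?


Formula: Production Rate = Daily Demand / Available Hours
Rate = 434 units/day / 15 hours/day
Rate = 28.9 units/hour

28.9 units/hour


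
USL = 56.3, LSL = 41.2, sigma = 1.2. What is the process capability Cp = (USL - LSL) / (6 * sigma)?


Cp = (56.3 - 41.2) / (6 * 1.2)

2.1


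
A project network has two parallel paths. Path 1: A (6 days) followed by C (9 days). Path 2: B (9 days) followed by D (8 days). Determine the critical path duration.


Path 1 = 6 + 9 = 15 days
Path 2 = 9 + 8 = 17 days
Duration = max(15, 17) = 17 days

17 days


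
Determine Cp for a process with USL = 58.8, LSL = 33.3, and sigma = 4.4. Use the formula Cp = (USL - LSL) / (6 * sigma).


Cp = (58.8 - 33.3) / (6 * 4.4)

0.97


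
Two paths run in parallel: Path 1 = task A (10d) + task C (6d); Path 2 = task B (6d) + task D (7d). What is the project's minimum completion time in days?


Path 1 = 10 + 6 = 16 days
Path 2 = 6 + 7 = 13 days
Duration = max(16, 13) = 16 days

16 days


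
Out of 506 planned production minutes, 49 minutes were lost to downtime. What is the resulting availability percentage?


Formula: Availability = (Planned Time - Downtime) / Planned Time * 100
Uptime = 506 - 49 = 457 min
Availability = 457 / 506 * 100 = 90.3%

90.3%


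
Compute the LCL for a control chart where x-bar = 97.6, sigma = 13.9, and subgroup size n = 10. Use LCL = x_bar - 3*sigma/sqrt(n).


LCL = 97.6 - 3 * 13.9 / sqrt(10)

84.41


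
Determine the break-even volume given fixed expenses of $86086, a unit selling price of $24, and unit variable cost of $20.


Formula: BEQ = Fixed Costs / (Price - Variable Cost)
Contribution margin = $24 - $20 = $4/unit
BEQ = ceil($86086 / $4/unit) = ceil(21521.5) = 21522 units

21522 units


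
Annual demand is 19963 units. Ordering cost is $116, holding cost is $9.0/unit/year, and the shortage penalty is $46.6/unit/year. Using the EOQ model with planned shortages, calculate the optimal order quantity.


Formula: EOQ* = sqrt(2DS/H) * sqrt((H+P)/P)
Base EOQ = sqrt(2*19963*116/9.0) = 717.36 units
Correction = sqrt((9.0+46.6)/46.6) = 1.09231
EOQ* = 717.36 * 1.09231 = 783.6 units

783.6 units


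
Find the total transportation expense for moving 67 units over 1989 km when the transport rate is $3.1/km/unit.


TC = dist * cost * units = 1989 * 3.1 * 67 = $413115.30

$413115.30


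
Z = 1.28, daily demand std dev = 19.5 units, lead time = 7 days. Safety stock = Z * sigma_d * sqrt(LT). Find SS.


Formula: SS = z * sigma_d * sqrt(LT)
sqrt(LT) = sqrt(7) = 2.6458
SS = 1.28 * 19.5 * 2.6458
SS = 66.0 units

66.0 units


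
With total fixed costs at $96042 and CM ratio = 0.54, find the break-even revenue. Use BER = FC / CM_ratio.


Formula: BER = Fixed Costs / Contribution Margin Ratio
BER = $96042 / 0.54
BER = $177855.56 (to the nearest cent)

$177855.56


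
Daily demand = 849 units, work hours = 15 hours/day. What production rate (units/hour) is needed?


Formula: Production Rate = Daily Demand / Available Hours
Rate = 849 units/day / 15 hours/day
Rate = 56.6 units/hour

56.6 units/hour


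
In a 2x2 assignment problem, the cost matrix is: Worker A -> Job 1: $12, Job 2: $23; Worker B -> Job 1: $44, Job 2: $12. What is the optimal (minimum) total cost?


Option 1: A->1 + B->2 = $12 + $12 = $24
Option 2: A->2 + B->1 = $23 + $44 = $67
Min cost = min($24, $67) = $24

$24
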